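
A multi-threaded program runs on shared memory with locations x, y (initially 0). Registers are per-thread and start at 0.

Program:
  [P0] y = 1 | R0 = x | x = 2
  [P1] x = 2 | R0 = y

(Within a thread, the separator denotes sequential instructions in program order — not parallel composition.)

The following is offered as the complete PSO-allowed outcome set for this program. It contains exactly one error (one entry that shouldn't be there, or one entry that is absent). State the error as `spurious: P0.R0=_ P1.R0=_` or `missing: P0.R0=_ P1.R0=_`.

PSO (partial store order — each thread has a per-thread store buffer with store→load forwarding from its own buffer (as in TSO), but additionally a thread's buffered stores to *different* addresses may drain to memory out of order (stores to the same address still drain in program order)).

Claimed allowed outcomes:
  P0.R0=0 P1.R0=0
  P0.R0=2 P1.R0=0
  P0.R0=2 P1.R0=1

missing: P0.R0=0 P1.R0=1

outcome vector order: (P0.R0,P1.R0)
PSO (4): <0 0>; <0 1>; <2 0>; <2 1>
PSO∖claimed = {<0 1>}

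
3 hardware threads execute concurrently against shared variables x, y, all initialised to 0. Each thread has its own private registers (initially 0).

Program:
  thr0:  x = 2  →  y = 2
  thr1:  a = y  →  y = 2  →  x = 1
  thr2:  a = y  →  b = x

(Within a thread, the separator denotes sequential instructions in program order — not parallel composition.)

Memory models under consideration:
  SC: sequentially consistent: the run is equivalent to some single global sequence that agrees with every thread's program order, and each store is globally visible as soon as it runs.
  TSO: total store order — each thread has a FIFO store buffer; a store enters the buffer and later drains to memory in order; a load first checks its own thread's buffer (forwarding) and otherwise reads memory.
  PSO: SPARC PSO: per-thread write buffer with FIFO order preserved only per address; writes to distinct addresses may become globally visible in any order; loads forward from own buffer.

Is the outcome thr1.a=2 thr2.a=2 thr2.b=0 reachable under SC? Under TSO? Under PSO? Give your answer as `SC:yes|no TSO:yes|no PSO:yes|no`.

SC:no TSO:no PSO:yes

outcome vector order: (thr1.a,thr2.a,thr2.b)
[SC] allowed = {(0,0,0); (0,0,1); (0,0,2); (0,2,0); (0,2,1); (0,2,2); (2,0,0); (2,0,1); (2,0,2); (2,2,1); (2,2,2)}
[TSO] allowed = {(0,0,0); (0,0,1); (0,0,2); (0,2,0); (0,2,1); (0,2,2); (2,0,0); (2,0,1); (2,0,2); (2,2,1); (2,2,2)}
[PSO] allowed = {(0,0,0); (0,0,1); (0,0,2); (0,2,0); (0,2,1); (0,2,2); (2,0,0); (2,0,1); (2,0,2); (2,2,0); (2,2,1); (2,2,2)}
target (2,2,0) ∈ {PSO}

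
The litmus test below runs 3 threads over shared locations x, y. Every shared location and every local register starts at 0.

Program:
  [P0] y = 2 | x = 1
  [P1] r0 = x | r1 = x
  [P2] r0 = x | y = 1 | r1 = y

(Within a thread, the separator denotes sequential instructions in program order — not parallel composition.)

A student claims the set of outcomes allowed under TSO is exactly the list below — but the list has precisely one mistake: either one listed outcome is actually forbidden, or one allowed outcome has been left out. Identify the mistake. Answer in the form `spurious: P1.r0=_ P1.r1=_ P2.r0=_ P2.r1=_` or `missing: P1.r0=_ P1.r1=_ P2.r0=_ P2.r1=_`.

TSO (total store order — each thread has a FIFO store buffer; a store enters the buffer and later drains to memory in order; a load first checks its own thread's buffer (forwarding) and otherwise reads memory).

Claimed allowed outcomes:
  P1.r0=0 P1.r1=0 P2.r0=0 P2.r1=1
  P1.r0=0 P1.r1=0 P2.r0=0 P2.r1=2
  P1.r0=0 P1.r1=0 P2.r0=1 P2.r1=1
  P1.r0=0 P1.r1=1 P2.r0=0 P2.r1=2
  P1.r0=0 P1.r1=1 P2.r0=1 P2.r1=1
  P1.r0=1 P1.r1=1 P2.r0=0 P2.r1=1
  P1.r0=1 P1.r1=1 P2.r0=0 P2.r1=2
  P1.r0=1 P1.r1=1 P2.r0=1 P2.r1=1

outcome vector order: (P1.r0,P1.r1,P2.r0,P2.r1)
TSO: 9 outcomes — {(0,0,0,1), (0,0,0,2), (0,0,1,1), (0,1,0,1), (0,1,0,2), (0,1,1,1), (1,1,0,1), (1,1,0,2), (1,1,1,1)}
TSO∖claimed = {(0,1,0,1)}

missing: P1.r0=0 P1.r1=1 P2.r0=0 P2.r1=1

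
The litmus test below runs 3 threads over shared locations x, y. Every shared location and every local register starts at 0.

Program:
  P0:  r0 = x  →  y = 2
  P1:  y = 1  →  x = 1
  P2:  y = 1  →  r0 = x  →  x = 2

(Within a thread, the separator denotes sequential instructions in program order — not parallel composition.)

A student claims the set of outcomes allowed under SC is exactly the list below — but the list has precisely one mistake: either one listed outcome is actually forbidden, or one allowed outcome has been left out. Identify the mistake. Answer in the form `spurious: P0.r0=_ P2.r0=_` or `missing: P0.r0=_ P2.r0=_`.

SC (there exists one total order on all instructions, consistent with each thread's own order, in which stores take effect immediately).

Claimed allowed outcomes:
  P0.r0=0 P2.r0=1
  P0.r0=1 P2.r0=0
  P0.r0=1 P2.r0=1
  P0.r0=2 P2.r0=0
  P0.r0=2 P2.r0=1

missing: P0.r0=0 P2.r0=0

outcome vector order: (P0.r0,P2.r0)
[SC] allowed = {00; 01; 10; 11; 20; 21}
SC∖claimed = {00}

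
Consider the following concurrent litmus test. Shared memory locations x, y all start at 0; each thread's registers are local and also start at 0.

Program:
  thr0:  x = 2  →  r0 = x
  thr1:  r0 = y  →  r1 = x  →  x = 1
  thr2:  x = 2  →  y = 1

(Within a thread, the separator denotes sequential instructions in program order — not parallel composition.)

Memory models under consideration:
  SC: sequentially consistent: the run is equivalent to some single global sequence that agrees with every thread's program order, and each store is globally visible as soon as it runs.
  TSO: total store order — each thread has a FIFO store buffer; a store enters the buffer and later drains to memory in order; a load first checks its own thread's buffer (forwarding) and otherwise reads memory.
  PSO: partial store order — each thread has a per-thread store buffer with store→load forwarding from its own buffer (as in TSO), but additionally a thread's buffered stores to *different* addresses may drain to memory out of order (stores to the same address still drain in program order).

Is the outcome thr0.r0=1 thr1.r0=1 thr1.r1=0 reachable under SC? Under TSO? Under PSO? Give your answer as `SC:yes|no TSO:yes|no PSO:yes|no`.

SC:no TSO:no PSO:yes

outcome vector order: (thr0.r0,thr1.r0,thr1.r1)
under SC → 100; 102; 112; 200; 202; 212
under TSO → 100; 102; 112; 200; 202; 212
under PSO → 100; 102; 110; 112; 200; 202; 210; 212
target 110 ∈ {PSO}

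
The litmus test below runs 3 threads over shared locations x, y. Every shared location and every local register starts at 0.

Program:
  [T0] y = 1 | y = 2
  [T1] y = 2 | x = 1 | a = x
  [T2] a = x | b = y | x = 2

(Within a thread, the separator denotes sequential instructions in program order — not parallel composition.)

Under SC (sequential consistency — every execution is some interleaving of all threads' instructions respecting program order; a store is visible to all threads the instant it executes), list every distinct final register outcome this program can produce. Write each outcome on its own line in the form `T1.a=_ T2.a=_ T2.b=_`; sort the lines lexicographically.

T1.a=1 T2.a=0 T2.b=0
T1.a=1 T2.a=0 T2.b=1
T1.a=1 T2.a=0 T2.b=2
T1.a=1 T2.a=1 T2.b=1
T1.a=1 T2.a=1 T2.b=2
T1.a=2 T2.a=0 T2.b=0
T1.a=2 T2.a=0 T2.b=1
T1.a=2 T2.a=0 T2.b=2
T1.a=2 T2.a=1 T2.b=1
T1.a=2 T2.a=1 T2.b=2

outcome vector order: (T1.a,T2.a,T2.b)
|SC outcomes| = 10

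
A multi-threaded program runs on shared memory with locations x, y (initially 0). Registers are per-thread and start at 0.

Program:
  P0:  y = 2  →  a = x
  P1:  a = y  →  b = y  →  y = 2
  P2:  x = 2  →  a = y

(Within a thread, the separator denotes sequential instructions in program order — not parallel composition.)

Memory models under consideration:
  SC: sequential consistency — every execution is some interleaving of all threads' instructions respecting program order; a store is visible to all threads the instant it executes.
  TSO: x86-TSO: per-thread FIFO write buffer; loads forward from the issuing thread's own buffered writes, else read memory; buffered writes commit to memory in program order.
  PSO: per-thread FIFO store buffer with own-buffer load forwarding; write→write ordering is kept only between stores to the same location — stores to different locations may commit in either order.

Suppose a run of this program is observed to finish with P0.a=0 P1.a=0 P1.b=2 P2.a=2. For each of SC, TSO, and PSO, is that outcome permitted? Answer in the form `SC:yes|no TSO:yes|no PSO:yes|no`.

outcome vector order: (P0.a,P1.a,P1.b,P2.a)
under SC → (0,0,0,2); (0,0,2,2); (0,2,2,2); (2,0,0,0); (2,0,0,2); (2,0,2,0); (2,0,2,2); (2,2,2,0); (2,2,2,2)
under TSO → (0,0,0,0); (0,0,0,2); (0,0,2,0); (0,0,2,2); (0,2,2,0); (0,2,2,2); (2,0,0,0); (2,0,0,2); (2,0,2,0); (2,0,2,2); (2,2,2,0); (2,2,2,2)
under PSO → (0,0,0,0); (0,0,0,2); (0,0,2,0); (0,0,2,2); (0,2,2,0); (0,2,2,2); (2,0,0,0); (2,0,0,2); (2,0,2,0); (2,0,2,2); (2,2,2,0); (2,2,2,2)
target (0,0,2,2) ∈ {SC,TSO,PSO}

SC:yes TSO:yes PSO:yes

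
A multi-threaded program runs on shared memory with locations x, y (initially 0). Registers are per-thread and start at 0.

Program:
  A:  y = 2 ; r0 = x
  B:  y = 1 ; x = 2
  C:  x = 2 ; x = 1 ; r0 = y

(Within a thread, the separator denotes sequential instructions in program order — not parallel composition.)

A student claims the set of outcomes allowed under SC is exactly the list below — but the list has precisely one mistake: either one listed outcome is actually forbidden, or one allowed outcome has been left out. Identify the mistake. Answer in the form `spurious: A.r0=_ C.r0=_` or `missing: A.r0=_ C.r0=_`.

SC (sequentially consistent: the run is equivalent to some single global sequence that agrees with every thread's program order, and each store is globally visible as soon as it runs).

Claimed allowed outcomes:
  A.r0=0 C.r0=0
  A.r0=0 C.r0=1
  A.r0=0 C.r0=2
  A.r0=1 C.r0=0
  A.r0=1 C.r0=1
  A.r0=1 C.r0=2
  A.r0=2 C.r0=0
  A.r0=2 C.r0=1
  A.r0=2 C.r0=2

outcome vector order: (A.r0,C.r0)
SC: 8 outcomes — {0/1; 0/2; 1/0; 1/1; 1/2; 2/0; 2/1; 2/2}
claimed∖SC = {0/0}

spurious: A.r0=0 C.r0=0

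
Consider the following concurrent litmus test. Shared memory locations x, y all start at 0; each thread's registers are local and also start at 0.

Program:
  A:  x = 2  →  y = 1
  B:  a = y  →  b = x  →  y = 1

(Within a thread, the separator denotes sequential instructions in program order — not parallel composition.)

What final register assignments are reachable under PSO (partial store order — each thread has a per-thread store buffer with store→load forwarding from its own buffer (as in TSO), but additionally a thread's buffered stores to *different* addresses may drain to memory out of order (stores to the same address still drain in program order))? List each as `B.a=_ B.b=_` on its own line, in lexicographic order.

B.a=0 B.b=0
B.a=0 B.b=2
B.a=1 B.b=0
B.a=1 B.b=2

outcome vector order: (B.a,B.b)
|PSO outcomes| = 4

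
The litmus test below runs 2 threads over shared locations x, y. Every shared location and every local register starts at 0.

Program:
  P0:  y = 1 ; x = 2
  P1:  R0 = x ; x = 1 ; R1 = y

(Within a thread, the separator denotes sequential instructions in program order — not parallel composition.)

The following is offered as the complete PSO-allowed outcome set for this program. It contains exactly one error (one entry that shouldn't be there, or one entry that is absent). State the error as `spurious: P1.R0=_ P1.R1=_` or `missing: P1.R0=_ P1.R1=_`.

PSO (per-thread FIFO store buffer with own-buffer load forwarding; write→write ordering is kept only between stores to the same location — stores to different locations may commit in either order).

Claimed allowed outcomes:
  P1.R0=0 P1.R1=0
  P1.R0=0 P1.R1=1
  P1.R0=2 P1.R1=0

missing: P1.R0=2 P1.R1=1

outcome vector order: (P1.R0,P1.R1)
PSO (4): 00; 01; 20; 21
PSO∖claimed = {21}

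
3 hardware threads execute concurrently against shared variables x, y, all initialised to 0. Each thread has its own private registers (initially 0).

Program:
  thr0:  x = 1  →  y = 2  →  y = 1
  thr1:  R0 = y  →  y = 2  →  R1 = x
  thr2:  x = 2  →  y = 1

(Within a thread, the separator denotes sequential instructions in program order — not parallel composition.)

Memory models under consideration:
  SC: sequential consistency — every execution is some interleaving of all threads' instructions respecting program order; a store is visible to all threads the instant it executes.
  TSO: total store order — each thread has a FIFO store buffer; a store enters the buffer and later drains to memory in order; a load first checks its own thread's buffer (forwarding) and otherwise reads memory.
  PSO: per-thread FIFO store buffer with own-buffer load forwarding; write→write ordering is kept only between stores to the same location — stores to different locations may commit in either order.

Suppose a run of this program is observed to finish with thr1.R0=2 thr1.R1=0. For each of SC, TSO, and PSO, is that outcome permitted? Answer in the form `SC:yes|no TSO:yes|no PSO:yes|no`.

outcome vector order: (thr1.R0,thr1.R1)
SC: 7 outcomes — {(0,0) (0,1) (0,2) (1,1) (1,2) (2,1) (2,2)}
TSO: 7 outcomes — {(0,0) (0,1) (0,2) (1,1) (1,2) (2,1) (2,2)}
PSO: 9 outcomes — {(0,0) (0,1) (0,2) (1,0) (1,1) (1,2) (2,0) (2,1) (2,2)}
target (2,0) ∈ {PSO}

SC:no TSO:no PSO:yes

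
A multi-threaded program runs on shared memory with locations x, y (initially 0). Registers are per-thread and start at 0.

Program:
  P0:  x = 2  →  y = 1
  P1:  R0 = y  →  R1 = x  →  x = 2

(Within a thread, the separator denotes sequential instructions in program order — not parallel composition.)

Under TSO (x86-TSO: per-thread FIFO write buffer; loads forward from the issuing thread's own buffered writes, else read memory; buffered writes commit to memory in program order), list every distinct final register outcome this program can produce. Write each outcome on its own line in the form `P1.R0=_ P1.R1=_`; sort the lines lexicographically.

outcome vector order: (P1.R0,P1.R1)
|TSO outcomes| = 3

P1.R0=0 P1.R1=0
P1.R0=0 P1.R1=2
P1.R0=1 P1.R1=2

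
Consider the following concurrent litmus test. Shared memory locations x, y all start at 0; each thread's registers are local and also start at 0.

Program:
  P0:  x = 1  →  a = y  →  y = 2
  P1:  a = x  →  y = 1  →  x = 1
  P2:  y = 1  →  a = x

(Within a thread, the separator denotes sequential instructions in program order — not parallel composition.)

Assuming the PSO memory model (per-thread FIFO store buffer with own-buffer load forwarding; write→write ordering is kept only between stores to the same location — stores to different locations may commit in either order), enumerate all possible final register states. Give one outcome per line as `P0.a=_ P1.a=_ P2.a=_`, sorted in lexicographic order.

P0.a=0 P1.a=0 P2.a=0
P0.a=0 P1.a=0 P2.a=1
P0.a=0 P1.a=1 P2.a=0
P0.a=0 P1.a=1 P2.a=1
P0.a=1 P1.a=0 P2.a=0
P0.a=1 P1.a=0 P2.a=1
P0.a=1 P1.a=1 P2.a=0
P0.a=1 P1.a=1 P2.a=1

outcome vector order: (P0.a,P1.a,P2.a)
|PSO outcomes| = 8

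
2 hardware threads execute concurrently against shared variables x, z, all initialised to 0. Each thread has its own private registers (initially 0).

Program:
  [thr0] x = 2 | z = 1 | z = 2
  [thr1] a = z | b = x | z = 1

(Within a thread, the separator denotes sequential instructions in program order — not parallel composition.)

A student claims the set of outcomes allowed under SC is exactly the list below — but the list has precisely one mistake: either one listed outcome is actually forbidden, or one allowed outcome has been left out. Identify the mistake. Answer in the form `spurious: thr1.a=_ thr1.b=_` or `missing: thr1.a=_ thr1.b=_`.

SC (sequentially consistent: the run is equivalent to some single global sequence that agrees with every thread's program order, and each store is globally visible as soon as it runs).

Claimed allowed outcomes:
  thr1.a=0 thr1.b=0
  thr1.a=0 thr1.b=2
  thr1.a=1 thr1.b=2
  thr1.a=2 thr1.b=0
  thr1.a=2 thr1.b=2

spurious: thr1.a=2 thr1.b=0

outcome vector order: (thr1.a,thr1.b)
SC: 4 outcomes — {0/0; 0/2; 1/2; 2/2}
claimed∖SC = {2/0}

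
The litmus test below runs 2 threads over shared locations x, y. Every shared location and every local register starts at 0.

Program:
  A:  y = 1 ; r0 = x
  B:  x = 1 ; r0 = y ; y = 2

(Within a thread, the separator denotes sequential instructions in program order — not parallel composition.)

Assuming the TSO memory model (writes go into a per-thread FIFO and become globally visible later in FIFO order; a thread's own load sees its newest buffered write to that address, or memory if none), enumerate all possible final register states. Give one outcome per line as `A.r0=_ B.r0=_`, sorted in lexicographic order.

A.r0=0 B.r0=0
A.r0=0 B.r0=1
A.r0=1 B.r0=0
A.r0=1 B.r0=1

outcome vector order: (A.r0,B.r0)
|TSO outcomes| = 4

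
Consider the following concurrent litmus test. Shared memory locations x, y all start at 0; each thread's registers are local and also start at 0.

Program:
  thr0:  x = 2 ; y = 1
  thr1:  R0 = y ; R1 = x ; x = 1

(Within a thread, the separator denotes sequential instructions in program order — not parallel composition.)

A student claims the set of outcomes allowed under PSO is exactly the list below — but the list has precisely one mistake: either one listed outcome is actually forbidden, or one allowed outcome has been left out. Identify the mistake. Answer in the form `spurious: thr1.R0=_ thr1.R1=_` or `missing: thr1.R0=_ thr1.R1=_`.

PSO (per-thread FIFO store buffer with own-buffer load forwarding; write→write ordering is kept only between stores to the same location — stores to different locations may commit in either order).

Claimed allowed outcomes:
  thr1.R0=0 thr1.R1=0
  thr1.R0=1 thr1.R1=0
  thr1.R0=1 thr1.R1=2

missing: thr1.R0=0 thr1.R1=2

outcome vector order: (thr1.R0,thr1.R1)
PSO: 4 outcomes — {<0 0> <0 2> <1 0> <1 2>}
PSO∖claimed = {<0 2>}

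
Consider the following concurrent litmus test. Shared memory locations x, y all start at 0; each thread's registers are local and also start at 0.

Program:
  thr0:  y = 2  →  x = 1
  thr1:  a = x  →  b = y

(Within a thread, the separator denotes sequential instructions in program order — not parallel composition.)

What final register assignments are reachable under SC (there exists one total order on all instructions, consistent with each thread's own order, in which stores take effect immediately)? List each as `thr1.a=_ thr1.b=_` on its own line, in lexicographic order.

outcome vector order: (thr1.a,thr1.b)
|SC outcomes| = 3

thr1.a=0 thr1.b=0
thr1.a=0 thr1.b=2
thr1.a=1 thr1.b=2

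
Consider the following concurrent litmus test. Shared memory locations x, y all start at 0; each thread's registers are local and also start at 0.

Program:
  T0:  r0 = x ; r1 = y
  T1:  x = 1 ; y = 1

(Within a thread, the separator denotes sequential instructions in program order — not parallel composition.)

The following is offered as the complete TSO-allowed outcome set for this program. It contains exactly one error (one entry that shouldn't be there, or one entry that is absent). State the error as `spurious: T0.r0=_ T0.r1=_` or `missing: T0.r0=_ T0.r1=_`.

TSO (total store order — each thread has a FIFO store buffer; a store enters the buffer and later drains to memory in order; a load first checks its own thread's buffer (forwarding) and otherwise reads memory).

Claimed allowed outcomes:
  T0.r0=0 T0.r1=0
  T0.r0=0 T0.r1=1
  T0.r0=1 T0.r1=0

outcome vector order: (T0.r0,T0.r1)
under TSO → 0/0 0/1 1/0 1/1
TSO∖claimed = {1/1}

missing: T0.r0=1 T0.r1=1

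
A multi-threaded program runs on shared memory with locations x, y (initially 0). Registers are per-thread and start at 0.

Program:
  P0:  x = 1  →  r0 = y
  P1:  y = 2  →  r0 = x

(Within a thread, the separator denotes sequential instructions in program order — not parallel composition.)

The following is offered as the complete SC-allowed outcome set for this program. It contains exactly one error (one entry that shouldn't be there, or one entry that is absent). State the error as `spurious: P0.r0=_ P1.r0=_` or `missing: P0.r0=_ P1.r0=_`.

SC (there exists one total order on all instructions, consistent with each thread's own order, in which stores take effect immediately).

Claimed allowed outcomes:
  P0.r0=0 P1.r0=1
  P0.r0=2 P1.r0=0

outcome vector order: (P0.r0,P1.r0)
under SC → 01, 20, 21
SC∖claimed = {21}

missing: P0.r0=2 P1.r0=1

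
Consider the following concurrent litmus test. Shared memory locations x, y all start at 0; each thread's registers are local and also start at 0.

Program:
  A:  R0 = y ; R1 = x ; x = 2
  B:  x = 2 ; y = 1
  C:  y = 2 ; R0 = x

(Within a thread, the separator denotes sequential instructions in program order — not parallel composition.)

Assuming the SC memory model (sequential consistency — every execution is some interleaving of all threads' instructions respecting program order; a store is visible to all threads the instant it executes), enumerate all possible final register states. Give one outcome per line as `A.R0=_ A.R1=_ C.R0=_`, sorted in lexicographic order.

A.R0=0 A.R1=0 C.R0=0
A.R0=0 A.R1=0 C.R0=2
A.R0=0 A.R1=2 C.R0=0
A.R0=0 A.R1=2 C.R0=2
A.R0=1 A.R1=2 C.R0=0
A.R0=1 A.R1=2 C.R0=2
A.R0=2 A.R1=0 C.R0=0
A.R0=2 A.R1=0 C.R0=2
A.R0=2 A.R1=2 C.R0=0
A.R0=2 A.R1=2 C.R0=2

outcome vector order: (A.R0,A.R1,C.R0)
|SC outcomes| = 10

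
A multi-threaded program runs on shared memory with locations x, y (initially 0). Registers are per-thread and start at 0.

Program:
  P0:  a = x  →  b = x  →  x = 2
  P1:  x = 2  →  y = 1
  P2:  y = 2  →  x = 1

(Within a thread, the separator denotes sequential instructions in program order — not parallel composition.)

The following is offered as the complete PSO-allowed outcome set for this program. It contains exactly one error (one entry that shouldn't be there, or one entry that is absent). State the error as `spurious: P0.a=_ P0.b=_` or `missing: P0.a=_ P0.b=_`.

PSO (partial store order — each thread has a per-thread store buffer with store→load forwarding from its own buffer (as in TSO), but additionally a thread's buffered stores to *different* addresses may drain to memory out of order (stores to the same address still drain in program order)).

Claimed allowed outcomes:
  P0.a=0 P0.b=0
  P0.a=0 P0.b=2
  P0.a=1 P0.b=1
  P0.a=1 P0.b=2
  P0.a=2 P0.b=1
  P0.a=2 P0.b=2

outcome vector order: (P0.a,P0.b)
[PSO] allowed = {0/0, 0/1, 0/2, 1/1, 1/2, 2/1, 2/2}
PSO∖claimed = {0/1}

missing: P0.a=0 P0.b=1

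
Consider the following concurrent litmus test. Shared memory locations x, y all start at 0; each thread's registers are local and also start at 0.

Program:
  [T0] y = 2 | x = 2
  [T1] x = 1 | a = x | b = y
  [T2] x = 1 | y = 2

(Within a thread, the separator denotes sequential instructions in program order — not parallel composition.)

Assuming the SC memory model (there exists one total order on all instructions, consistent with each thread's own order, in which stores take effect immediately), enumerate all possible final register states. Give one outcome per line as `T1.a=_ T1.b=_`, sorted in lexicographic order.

T1.a=1 T1.b=0
T1.a=1 T1.b=2
T1.a=2 T1.b=2

outcome vector order: (T1.a,T1.b)
|SC outcomes| = 3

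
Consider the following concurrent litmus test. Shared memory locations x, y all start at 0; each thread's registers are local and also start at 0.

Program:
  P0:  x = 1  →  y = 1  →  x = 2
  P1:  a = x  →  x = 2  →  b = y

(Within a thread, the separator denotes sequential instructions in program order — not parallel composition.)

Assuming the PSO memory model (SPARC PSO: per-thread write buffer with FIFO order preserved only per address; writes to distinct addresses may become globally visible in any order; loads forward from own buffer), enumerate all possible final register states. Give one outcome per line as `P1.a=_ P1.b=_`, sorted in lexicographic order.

P1.a=0 P1.b=0
P1.a=0 P1.b=1
P1.a=1 P1.b=0
P1.a=1 P1.b=1
P1.a=2 P1.b=0
P1.a=2 P1.b=1

outcome vector order: (P1.a,P1.b)
|PSO outcomes| = 6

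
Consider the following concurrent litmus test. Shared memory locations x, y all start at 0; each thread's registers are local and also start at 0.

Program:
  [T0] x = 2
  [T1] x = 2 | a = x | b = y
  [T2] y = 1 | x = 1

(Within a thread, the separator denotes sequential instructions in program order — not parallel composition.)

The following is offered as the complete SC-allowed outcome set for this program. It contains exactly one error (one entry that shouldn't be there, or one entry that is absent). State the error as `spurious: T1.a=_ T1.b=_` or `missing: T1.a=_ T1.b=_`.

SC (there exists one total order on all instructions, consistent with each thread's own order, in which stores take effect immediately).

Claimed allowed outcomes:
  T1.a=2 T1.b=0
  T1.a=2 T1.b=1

outcome vector order: (T1.a,T1.b)
SC: 3 outcomes — {1/1, 2/0, 2/1}
SC∖claimed = {1/1}

missing: T1.a=1 T1.b=1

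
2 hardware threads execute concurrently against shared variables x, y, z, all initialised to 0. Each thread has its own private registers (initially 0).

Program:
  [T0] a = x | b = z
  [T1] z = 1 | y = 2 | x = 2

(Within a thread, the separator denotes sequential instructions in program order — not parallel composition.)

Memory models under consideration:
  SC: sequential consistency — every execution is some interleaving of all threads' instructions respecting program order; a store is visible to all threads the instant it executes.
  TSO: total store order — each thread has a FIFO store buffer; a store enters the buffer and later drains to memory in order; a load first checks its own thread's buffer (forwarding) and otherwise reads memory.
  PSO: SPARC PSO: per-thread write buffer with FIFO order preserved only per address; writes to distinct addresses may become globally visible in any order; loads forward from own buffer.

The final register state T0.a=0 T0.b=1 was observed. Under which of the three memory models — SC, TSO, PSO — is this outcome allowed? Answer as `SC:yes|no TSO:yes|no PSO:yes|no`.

SC:yes TSO:yes PSO:yes

outcome vector order: (T0.a,T0.b)
SC (3): 0/0, 0/1, 2/1
TSO (3): 0/0, 0/1, 2/1
PSO (4): 0/0, 0/1, 2/0, 2/1
target 0/1 ∈ {SC,TSO,PSO}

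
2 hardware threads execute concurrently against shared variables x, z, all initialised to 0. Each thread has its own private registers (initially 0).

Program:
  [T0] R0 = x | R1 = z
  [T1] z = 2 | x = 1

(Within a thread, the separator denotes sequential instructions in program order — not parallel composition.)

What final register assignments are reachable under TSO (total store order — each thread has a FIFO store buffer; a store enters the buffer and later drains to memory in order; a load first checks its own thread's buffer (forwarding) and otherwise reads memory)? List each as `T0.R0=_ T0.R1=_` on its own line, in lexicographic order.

T0.R0=0 T0.R1=0
T0.R0=0 T0.R1=2
T0.R0=1 T0.R1=2

outcome vector order: (T0.R0,T0.R1)
|TSO outcomes| = 3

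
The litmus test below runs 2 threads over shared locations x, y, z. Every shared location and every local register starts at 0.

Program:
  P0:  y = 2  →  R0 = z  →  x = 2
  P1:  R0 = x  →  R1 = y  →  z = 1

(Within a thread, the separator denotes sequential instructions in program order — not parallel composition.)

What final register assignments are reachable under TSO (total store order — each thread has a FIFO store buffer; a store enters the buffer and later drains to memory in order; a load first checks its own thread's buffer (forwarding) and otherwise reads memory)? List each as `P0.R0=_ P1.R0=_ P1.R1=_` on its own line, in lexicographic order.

P0.R0=0 P1.R0=0 P1.R1=0
P0.R0=0 P1.R0=0 P1.R1=2
P0.R0=0 P1.R0=2 P1.R1=2
P0.R0=1 P1.R0=0 P1.R1=0
P0.R0=1 P1.R0=0 P1.R1=2

outcome vector order: (P0.R0,P1.R0,P1.R1)
|TSO outcomes| = 5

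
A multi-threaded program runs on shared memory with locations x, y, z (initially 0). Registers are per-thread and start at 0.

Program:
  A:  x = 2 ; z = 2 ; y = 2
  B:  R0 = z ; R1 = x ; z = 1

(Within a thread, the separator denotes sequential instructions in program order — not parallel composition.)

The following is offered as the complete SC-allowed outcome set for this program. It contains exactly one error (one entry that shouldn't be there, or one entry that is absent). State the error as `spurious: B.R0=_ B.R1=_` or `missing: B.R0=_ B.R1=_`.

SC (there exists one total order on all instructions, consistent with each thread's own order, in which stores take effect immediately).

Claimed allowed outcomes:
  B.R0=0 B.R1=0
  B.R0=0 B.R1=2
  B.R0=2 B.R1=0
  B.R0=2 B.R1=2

outcome vector order: (B.R0,B.R1)
SC (3): (0,0); (0,2); (2,2)
claimed∖SC = {(2,0)}

spurious: B.R0=2 B.R1=0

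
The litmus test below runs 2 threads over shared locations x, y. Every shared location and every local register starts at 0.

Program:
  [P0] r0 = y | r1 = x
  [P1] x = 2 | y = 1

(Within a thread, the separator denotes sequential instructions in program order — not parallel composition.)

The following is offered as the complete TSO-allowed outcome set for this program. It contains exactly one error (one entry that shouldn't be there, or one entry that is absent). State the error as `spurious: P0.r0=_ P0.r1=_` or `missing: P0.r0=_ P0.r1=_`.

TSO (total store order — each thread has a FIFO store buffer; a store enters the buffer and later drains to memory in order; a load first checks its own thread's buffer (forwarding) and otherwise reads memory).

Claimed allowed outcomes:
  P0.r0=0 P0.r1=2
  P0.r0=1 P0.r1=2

outcome vector order: (P0.r0,P0.r1)
TSO: 3 outcomes — {(0,0) (0,2) (1,2)}
TSO∖claimed = {(0,0)}

missing: P0.r0=0 P0.r1=0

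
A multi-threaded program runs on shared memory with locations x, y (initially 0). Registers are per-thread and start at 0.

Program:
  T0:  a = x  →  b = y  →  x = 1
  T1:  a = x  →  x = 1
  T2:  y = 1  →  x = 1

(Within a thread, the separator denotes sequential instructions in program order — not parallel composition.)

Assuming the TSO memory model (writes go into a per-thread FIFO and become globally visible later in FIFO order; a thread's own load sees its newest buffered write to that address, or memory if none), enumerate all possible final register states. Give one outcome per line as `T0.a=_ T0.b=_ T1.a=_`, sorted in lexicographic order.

outcome vector order: (T0.a,T0.b,T1.a)
|TSO outcomes| = 7

T0.a=0 T0.b=0 T1.a=0
T0.a=0 T0.b=0 T1.a=1
T0.a=0 T0.b=1 T1.a=0
T0.a=0 T0.b=1 T1.a=1
T0.a=1 T0.b=0 T1.a=0
T0.a=1 T0.b=1 T1.a=0
T0.a=1 T0.b=1 T1.a=1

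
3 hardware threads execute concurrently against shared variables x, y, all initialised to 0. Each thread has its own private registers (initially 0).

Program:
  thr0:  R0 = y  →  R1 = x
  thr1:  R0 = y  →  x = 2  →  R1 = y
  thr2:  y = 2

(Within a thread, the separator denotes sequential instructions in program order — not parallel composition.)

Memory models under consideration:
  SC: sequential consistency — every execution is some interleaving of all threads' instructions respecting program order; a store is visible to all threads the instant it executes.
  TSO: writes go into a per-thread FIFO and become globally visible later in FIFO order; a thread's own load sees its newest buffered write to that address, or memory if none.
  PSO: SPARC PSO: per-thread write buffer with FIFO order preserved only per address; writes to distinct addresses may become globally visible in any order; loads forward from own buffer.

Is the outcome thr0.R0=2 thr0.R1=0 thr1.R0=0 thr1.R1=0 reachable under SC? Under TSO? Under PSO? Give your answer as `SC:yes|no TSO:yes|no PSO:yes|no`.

outcome vector order: (thr0.R0,thr0.R1,thr1.R0,thr1.R1)
SC: 11 outcomes — {0/0/0/0; 0/0/0/2; 0/0/2/2; 0/2/0/0; 0/2/0/2; 0/2/2/2; 2/0/0/2; 2/0/2/2; 2/2/0/0; 2/2/0/2; 2/2/2/2}
TSO: 12 outcomes — {0/0/0/0; 0/0/0/2; 0/0/2/2; 0/2/0/0; 0/2/0/2; 0/2/2/2; 2/0/0/0; 2/0/0/2; 2/0/2/2; 2/2/0/0; 2/2/0/2; 2/2/2/2}
PSO: 12 outcomes — {0/0/0/0; 0/0/0/2; 0/0/2/2; 0/2/0/0; 0/2/0/2; 0/2/2/2; 2/0/0/0; 2/0/0/2; 2/0/2/2; 2/2/0/0; 2/2/0/2; 2/2/2/2}
target 2/0/0/0 ∈ {TSO,PSO}

SC:no TSO:yes PSO:yes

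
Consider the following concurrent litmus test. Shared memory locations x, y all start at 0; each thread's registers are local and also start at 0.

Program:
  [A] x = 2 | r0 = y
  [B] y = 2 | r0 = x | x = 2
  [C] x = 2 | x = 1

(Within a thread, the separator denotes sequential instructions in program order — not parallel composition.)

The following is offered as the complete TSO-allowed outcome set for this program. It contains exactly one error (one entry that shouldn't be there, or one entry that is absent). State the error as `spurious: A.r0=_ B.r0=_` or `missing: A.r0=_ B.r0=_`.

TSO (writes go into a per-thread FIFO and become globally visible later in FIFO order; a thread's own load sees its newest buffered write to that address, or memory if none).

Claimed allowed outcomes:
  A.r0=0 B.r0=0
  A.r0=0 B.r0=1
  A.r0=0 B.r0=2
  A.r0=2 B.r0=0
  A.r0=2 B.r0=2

outcome vector order: (A.r0,B.r0)
TSO: 6 outcomes — {<0 0> <0 1> <0 2> <2 0> <2 1> <2 2>}
TSO∖claimed = {<2 1>}

missing: A.r0=2 B.r0=1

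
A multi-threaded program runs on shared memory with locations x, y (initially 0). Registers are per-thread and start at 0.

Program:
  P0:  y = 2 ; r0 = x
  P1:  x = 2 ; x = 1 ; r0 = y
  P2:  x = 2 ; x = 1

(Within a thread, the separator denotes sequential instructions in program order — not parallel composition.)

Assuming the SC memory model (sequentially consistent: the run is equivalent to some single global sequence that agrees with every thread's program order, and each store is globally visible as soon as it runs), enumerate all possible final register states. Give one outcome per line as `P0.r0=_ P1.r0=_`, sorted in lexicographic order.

outcome vector order: (P0.r0,P1.r0)
|SC outcomes| = 5

P0.r0=0 P1.r0=2
P0.r0=1 P1.r0=0
P0.r0=1 P1.r0=2
P0.r0=2 P1.r0=0
P0.r0=2 P1.r0=2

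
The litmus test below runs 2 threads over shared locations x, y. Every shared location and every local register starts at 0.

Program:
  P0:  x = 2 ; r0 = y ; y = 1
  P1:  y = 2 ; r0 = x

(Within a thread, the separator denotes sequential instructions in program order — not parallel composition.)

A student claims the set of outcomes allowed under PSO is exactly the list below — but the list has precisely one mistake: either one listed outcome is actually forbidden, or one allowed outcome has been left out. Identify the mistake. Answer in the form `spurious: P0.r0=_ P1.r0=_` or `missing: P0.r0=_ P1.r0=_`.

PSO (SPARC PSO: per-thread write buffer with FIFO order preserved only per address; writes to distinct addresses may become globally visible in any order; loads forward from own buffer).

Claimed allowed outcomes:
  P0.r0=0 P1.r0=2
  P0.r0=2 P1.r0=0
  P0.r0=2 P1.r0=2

outcome vector order: (P0.r0,P1.r0)
[PSO] allowed = {0/0; 0/2; 2/0; 2/2}
PSO∖claimed = {0/0}

missing: P0.r0=0 P1.r0=0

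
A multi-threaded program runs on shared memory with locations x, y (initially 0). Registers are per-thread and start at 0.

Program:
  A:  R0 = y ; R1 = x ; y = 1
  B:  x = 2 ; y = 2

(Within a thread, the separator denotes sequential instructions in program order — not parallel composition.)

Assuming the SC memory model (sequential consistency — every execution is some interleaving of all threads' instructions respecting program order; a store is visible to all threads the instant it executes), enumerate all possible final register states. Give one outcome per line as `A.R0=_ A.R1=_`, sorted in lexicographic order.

outcome vector order: (A.R0,A.R1)
|SC outcomes| = 3

A.R0=0 A.R1=0
A.R0=0 A.R1=2
A.R0=2 A.R1=2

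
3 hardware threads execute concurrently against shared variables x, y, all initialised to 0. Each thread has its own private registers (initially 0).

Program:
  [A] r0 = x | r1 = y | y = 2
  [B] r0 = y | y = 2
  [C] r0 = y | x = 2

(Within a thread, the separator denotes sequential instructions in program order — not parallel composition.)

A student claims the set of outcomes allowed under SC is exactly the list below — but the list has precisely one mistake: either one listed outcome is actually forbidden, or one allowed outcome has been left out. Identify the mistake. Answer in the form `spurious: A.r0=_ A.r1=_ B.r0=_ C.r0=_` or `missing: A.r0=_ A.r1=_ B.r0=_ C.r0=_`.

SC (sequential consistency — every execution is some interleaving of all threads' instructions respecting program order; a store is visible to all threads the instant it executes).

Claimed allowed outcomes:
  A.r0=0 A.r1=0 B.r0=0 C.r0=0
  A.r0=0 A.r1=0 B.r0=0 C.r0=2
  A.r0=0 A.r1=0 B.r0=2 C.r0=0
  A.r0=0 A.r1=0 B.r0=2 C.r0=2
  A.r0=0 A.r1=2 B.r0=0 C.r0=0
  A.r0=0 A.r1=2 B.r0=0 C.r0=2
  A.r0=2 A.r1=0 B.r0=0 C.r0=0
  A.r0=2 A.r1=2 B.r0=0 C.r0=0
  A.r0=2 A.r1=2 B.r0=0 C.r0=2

missing: A.r0=2 A.r1=0 B.r0=2 C.r0=0

outcome vector order: (A.r0,A.r1,B.r0,C.r0)
SC (10): 0/0/0/0, 0/0/0/2, 0/0/2/0, 0/0/2/2, 0/2/0/0, 0/2/0/2, 2/0/0/0, 2/0/2/0, 2/2/0/0, 2/2/0/2
SC∖claimed = {2/0/2/0}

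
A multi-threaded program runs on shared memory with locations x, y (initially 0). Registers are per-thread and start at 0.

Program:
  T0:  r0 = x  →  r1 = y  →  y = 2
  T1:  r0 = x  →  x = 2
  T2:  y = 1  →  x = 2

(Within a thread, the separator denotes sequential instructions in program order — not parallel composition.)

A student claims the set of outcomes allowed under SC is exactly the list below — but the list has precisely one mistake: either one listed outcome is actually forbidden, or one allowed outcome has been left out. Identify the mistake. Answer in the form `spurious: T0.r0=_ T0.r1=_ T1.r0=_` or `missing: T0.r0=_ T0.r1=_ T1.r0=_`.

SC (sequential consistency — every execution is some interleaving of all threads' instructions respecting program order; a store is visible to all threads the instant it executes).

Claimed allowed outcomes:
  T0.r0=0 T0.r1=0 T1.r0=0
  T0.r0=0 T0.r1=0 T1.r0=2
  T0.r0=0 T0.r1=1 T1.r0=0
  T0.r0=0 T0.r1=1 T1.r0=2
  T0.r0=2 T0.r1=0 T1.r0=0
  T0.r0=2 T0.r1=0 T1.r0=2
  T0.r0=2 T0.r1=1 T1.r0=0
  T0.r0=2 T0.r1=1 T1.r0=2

outcome vector order: (T0.r0,T0.r1,T1.r0)
SC (7): (0,0,0) (0,0,2) (0,1,0) (0,1,2) (2,0,0) (2,1,0) (2,1,2)
claimed∖SC = {(2,0,2)}

spurious: T0.r0=2 T0.r1=0 T1.r0=2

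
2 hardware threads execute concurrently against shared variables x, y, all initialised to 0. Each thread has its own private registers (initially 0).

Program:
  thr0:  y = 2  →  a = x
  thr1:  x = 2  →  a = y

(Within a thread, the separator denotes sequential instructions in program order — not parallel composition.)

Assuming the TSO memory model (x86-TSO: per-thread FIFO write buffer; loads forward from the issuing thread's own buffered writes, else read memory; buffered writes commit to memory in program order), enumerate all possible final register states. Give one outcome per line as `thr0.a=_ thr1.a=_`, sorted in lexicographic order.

thr0.a=0 thr1.a=0
thr0.a=0 thr1.a=2
thr0.a=2 thr1.a=0
thr0.a=2 thr1.a=2

outcome vector order: (thr0.a,thr1.a)
|TSO outcomes| = 4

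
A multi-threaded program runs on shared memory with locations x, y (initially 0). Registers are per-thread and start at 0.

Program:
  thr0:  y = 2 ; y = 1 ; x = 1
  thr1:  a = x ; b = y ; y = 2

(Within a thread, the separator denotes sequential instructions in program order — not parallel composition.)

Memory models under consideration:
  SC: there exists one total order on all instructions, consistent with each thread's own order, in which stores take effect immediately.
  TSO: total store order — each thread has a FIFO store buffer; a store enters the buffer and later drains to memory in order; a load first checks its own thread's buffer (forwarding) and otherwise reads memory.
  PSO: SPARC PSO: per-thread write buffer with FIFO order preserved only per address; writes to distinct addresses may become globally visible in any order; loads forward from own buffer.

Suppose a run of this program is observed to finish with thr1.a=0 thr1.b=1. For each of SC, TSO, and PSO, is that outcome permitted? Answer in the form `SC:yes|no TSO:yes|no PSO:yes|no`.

SC:yes TSO:yes PSO:yes

outcome vector order: (thr1.a,thr1.b)
[SC] allowed = {<0 0>; <0 1>; <0 2>; <1 1>}
[TSO] allowed = {<0 0>; <0 1>; <0 2>; <1 1>}
[PSO] allowed = {<0 0>; <0 1>; <0 2>; <1 0>; <1 1>; <1 2>}
target <0 1> ∈ {SC,TSO,PSO}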